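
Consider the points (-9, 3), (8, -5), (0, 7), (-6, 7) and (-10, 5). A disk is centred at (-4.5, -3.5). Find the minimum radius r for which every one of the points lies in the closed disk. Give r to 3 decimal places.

The required radius is the distance from (-4.5, -3.5) to the farthest point.
Squared distances: 62.5, 158.5, 130.5, 112.5, 102.5.
Maximum is 158.5, attained at (8, -5).
r = √(158.5) ≈ 12.590.

12.590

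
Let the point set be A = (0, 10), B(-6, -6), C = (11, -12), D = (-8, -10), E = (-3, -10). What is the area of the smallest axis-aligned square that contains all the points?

484

The bounding box has width 19 and height 22.
An axis-aligned square enclosing the set must have side ≥ max(width, height).
So the minimum side is max(19, 22) = 22.
Area = 22² = 484.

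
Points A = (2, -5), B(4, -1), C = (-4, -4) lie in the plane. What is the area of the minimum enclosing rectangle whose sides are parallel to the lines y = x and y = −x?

38.5

In coordinates u = x + y, v = x − y the rectangle is axis-aligned; the map (x,y)→(u,v) scales areas by 2.
u-values: -3, 3, -8; range = 3 − (-8) = 11.
v-values: 7, 5, 0; range = 7 − 0 = 7.
Area = (11 × 7) / 2 = 38.5.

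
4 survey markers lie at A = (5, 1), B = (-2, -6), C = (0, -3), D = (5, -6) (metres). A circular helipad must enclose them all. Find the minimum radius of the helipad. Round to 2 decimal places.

4.95

A smallest enclosing disk is always determined by at most three of the input points on its boundary.
The farthest pair is A–B with squared distance 98. The circle on this segment as diameter has centre (1.5, -2.5) and r² = 98/4 = 24.5.
Check C: distance² to centre = 2.5 ≤ 24.5, so it lies inside.
All remaining points lie in this disk, and no smaller disk contains both endpoints, so this is the minimum enclosing circle.
r = √(24.5) ≈ 4.95.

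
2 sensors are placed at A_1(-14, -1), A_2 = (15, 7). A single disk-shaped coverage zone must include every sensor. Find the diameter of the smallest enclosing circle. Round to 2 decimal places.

30.08

The smallest circle enclosing two points has them as diameter endpoints.
Centre = midpoint = (0.5, 3); r² = |A_1A_2|²/4 = 905/4 = 226.25.
Diameter = 2r = 2√(226.25) ≈ 30.08.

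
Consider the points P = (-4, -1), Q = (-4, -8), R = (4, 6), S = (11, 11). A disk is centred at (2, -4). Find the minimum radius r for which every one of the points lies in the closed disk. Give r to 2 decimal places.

17.49

The required radius is the distance from (2, -4) to the farthest point.
Squared distances: 45, 52, 104, 306.
Maximum is 306, attained at S.
r = √306 ≈ 17.49.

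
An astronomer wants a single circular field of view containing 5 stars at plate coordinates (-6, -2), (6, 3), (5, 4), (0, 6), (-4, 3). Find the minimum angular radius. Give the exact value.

A smallest enclosing disk is always determined by at most three of the input points on its boundary.
The farthest pair is (-6, -2)–(6, 3) with squared distance 169. The circle on this segment as diameter has centre (0, 0.5) and r² = 169/4 = 42.25.
Check (5, 4): distance² to centre = 37.25 ≤ 42.25, so it lies inside.
All remaining points lie in this disk, and no smaller disk contains both endpoints, so this is the minimum enclosing circle.
r = √(42.25) = 6.5.

6.5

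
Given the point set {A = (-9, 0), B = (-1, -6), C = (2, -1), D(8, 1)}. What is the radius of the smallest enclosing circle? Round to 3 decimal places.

The farthest pair is A–D with squared distance 290. The circle on this segment as diameter has centre (-0.5, 0.5) and r² = 290/4 = 72.5.
Check B: distance² to centre = 42.5 ≤ 72.5, so it lies inside.
All remaining points lie in this disk, and no smaller disk contains both endpoints, so this is the minimum enclosing circle.
r = √(72.5) ≈ 8.515.

8.515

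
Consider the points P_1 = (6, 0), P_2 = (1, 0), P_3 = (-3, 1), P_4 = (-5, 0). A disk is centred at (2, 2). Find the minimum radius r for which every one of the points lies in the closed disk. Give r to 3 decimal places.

The required radius is the distance from (2, 2) to the farthest point.
Squared distances: 20, 5, 26, 53.
Maximum is 53, attained at P_4.
r = √53 ≈ 7.280.

7.280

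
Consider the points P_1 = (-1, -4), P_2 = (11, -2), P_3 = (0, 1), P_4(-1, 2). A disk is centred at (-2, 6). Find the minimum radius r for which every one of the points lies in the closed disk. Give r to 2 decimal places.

15.26

The required radius is the distance from (-2, 6) to the farthest point.
Squared distances: 101, 233, 29, 17.
Maximum is 233, attained at P_2.
r = √233 ≈ 15.26.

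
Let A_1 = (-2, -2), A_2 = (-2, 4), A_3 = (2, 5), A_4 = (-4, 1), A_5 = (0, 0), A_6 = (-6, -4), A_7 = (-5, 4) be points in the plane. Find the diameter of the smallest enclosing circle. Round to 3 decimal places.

A smallest enclosing disk is always determined by at most three of the input points on its boundary.
The farthest pair is A_3–A_6 with squared distance 145. The circle on this segment as diameter has centre (-2, 0.5) and r² = 145/4 = 36.25.
Check A_1: distance² to centre = 6.25 ≤ 36.25, so it lies inside.
All remaining points lie in this disk, and no smaller disk contains both endpoints, so this is the minimum enclosing circle.
Diameter = 2r = 2√(36.25) ≈ 12.042.

12.042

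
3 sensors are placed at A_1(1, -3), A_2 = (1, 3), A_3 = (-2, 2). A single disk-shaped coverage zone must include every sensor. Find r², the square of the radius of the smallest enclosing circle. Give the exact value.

85/9

Side lengths²: A_1A_2² = 36, A_1A_3² = 34, A_2A_3² = 10.
Since A_1A_2² = 36 < 34 + 10 = 44, the triangle is acute, so the smallest enclosing circle is the circumcircle.
Circumcentre = (1/3, 0), r² = 85/9.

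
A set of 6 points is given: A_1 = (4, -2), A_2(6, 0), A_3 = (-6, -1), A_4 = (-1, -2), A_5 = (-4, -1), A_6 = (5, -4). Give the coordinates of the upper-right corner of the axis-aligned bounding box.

x-range [-6, 6], y-range [-4, 0].
The upper-right corner is (6, 0).

(6, 0)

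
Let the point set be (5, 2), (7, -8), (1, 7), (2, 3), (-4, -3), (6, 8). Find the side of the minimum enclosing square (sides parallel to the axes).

The bounding box has width 11 and height 16.
An axis-aligned square enclosing the set must have side ≥ max(width, height).
So the minimum side is max(11, 16) = 16.

16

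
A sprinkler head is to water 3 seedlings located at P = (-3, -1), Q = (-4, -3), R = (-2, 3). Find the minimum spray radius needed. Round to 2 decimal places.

Side lengths²: PQ² = 5, PR² = 17, QR² = 40.
Since QR² = 40 ≥ 17 + 5 = 22, the angle opposite QR is not acute, so the smallest enclosing circle has QR as diameter.
Centre = midpoint of QR = (-3, 0), r² = 40/4 = 10.
r = √10 ≈ 3.16.

3.16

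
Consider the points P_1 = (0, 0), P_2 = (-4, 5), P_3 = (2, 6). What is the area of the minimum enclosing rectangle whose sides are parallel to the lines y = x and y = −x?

In coordinates u = x + y, v = x − y the rectangle is axis-aligned; the map (x,y)→(u,v) scales areas by 2.
u-values: 0, 1, 8; range = 8 − 0 = 8.
v-values: 0, -9, -4; range = 0 − (-9) = 9.
Area = (8 × 9) / 2 = 36.

36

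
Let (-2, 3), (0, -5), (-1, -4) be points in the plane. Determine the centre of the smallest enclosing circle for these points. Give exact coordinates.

(-1, -1)

Call the three points A, B, C in the order given.
Side lengths²: AB² = 68, AC² = 50, BC² = 2.
Since AB² = 68 ≥ 50 + 2 = 52, the angle opposite AB is not acute, so the smallest enclosing circle has AB as diameter.
Centre = midpoint of AB = (-1, -1), r² = 68/4 = 17.
Centre = (-1, -1).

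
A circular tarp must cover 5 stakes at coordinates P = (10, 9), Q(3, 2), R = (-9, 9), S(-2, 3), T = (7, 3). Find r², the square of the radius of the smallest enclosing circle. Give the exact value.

90.25

The minimum enclosing circle of a finite set is fixed by two of the points (as a diameter) or three (as a circumcircle).
The farthest pair is P–R with squared distance 361. The circle on this segment as diameter has centre (0.5, 9) and r² = 361/4 = 90.25.
Check Q: distance² to centre = 55.25 ≤ 90.25, so it lies inside.
All remaining points lie in this disk, and no smaller disk contains both endpoints, so this is the minimum enclosing circle.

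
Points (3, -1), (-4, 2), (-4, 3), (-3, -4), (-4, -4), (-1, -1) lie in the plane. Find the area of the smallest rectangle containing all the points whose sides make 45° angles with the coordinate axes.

In coordinates u = x + y, v = x − y the rectangle is axis-aligned; the map (x,y)→(u,v) scales areas by 2.
u-values: 2, -2, -1, -7, -8, -2; range = 2 − (-8) = 10.
v-values: 4, -6, -7, 1, 0, 0; range = 4 − (-7) = 11.
Area = (10 × 11) / 2 = 55.

55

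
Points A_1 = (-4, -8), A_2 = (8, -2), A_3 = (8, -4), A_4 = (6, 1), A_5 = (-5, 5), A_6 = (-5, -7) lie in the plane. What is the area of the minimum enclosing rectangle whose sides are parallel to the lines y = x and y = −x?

In coordinates u = x + y, v = x − y the rectangle is axis-aligned; the map (x,y)→(u,v) scales areas by 2.
u-values: -12, 6, 4, 7, 0, -12; range = 7 − (-12) = 19.
v-values: 4, 10, 12, 5, -10, 2; range = 12 − (-10) = 22.
Area = (19 × 22) / 2 = 209.

209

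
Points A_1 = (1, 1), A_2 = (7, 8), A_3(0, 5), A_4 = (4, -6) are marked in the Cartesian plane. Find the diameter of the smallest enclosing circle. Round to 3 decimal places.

14.318

By Welzl's lemma the MEC is supported by two points (diametrically opposite) or three points (on a circumcircle).
The farthest pair is A_2–A_4 with squared distance 205. The circle on this segment as diameter has centre (5.5, 1) and r² = 205/4 = 51.25.
Check A_1: distance² to centre = 20.25 ≤ 51.25, so it lies inside.
All remaining points lie in this disk, and no smaller disk contains both endpoints, so this is the minimum enclosing circle.
Diameter = 2r = 2√(51.25) ≈ 14.318.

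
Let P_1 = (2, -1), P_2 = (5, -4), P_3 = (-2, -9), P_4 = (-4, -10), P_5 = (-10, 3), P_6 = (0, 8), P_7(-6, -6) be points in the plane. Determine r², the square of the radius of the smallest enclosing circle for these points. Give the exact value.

The minimum enclosing circle of a finite set is fixed by two of the points (as a diameter) or three (as a circumcircle).
The farthest pair is P_4–P_6 with squared distance 340. The circle on this segment as diameter has centre (-2, -1) and r² = 340/4 = 85.
Check P_1: distance² to centre = 16 ≤ 85, so it lies inside.
All remaining points lie in this disk, and no smaller disk contains both endpoints, so this is the minimum enclosing circle.

85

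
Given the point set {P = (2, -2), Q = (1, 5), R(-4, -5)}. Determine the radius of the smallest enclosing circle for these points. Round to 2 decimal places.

5.59

Side lengths²: PQ² = 50, PR² = 45, QR² = 125.
Since QR² = 125 ≥ 50 + 45 = 95, the angle opposite QR is not acute, so the smallest enclosing circle has QR as diameter.
Centre = midpoint of QR = (-1.5, 0), r² = 125/4 = 31.25.
r = √(31.25) ≈ 5.59.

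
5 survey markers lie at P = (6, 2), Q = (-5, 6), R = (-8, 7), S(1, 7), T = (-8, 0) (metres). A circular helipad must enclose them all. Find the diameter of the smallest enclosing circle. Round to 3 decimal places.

By Welzl's lemma the MEC is supported by two points (diametrically opposite) or three points (on a circumcircle).
The minimum enclosing circle is determined by three boundary points: P, R, T.
Their circumcentre is (-19/14, 3.5) with r² = 5525/98.
The farthest remaining point Q is at distance² 1913/98 ≤ 5525/98.
Diameter = 2r = 2√(5525/98) ≈ 15.017.

15.017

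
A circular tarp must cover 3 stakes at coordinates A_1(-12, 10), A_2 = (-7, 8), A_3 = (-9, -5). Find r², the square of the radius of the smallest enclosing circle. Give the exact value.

Side lengths²: A_1A_2² = 29, A_1A_3² = 234, A_2A_3² = 173.
Since A_1A_3² = 234 ≥ 173 + 29 = 202, the angle opposite A_1A_3 is not acute, so the smallest enclosing circle has A_1A_3 as diameter.
Centre = midpoint of A_1A_3 = (-10.5, 2.5), r² = 234/4 = 58.5.

58.5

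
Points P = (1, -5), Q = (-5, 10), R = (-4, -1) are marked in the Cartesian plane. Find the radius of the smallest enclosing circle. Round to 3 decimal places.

Side lengths²: PQ² = 261, PR² = 41, QR² = 122.
Since PQ² = 261 ≥ 122 + 41 = 163, the angle opposite PQ is not acute, so the smallest enclosing circle has PQ as diameter.
Centre = midpoint of PQ = (-2, 2.5), r² = 261/4 = 65.25.
r = √(65.25) ≈ 8.078.

8.078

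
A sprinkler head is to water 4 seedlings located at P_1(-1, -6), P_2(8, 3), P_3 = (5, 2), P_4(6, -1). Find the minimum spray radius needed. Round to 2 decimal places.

A smallest enclosing disk is always determined by at most three of the input points on its boundary.
The farthest pair is P_1–P_2 with squared distance 162. The circle on this segment as diameter has centre (3.5, -1.5) and r² = 162/4 = 40.5.
Check P_3: distance² to centre = 14.5 ≤ 40.5, so it lies inside.
All remaining points lie in this disk, and no smaller disk contains both endpoints, so this is the minimum enclosing circle.
r = √(40.5) ≈ 6.36.

6.36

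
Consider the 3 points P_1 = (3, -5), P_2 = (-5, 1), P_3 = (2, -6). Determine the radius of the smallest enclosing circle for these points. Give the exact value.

Side lengths²: P_1P_2² = 100, P_1P_3² = 2, P_2P_3² = 98.
Since P_1P_2² = 100 ≥ 98 + 2 = 100, the angle opposite P_1P_2 is not acute, so the smallest enclosing circle has P_1P_2 as diameter.
Centre = midpoint of P_1P_2 = (-1, -2), r² = 100/4 = 25.
r = √25 = 5.

5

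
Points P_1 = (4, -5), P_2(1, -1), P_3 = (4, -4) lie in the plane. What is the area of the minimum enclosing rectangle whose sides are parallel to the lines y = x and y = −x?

In coordinates u = x + y, v = x − y the rectangle is axis-aligned; the map (x,y)→(u,v) scales areas by 2.
u-values: -1, 0, 0; range = 0 − (-1) = 1.
v-values: 9, 2, 8; range = 9 − 2 = 7.
Area = (1 × 7) / 2 = 3.5.

3.5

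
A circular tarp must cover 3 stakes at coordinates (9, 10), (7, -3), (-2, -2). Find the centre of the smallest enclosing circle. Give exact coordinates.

(3.5, 4)

Call the three points A, B, C in the order given.
Side lengths²: AB² = 173, AC² = 265, BC² = 82.
Since AC² = 265 ≥ 173 + 82 = 255, the angle opposite AC is not acute, so the smallest enclosing circle has AC as diameter.
Centre = midpoint of AC = (3.5, 4), r² = 265/4 = 66.25.
Centre = (3.5, 4).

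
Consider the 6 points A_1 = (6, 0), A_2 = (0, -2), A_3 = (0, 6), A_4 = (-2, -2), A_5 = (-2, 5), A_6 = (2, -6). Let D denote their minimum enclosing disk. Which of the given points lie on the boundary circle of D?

A_3, A_6

By Welzl's lemma the MEC is supported by two points (diametrically opposite) or three points (on a circumcircle).
The farthest pair is A_3–A_6 with squared distance 148. The circle on this segment as diameter has centre (1, 0) and r² = 148/4 = 37.
Check A_1: distance² to centre = 25 ≤ 37, so it lies inside.
All remaining points lie in this disk, and no smaller disk contains both endpoints, so this is the minimum enclosing circle.
The points at distance exactly r from the centre are A_3, A_6 — 2 points.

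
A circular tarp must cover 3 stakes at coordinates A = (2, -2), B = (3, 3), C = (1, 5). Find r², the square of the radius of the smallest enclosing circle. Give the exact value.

12.5

Side lengths²: AB² = 26, AC² = 50, BC² = 8.
Since AC² = 50 ≥ 26 + 8 = 34, the angle opposite AC is not acute, so the smallest enclosing circle has AC as diameter.
Centre = midpoint of AC = (1.5, 1.5), r² = 50/4 = 12.5.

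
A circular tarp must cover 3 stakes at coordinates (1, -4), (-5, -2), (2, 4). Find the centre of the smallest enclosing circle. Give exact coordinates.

Call the three points A, B, C in the order given.
Side lengths²: AB² = 40, AC² = 65, BC² = 85.
Since BC² = 85 < 65 + 40 = 105, the triangle is acute, so the smallest enclosing circle is the circumcircle.
Circumcentre = (-0.9, 0.3), r² = 22.1.
Centre = (-0.9, 0.3).

(-0.9, 0.3)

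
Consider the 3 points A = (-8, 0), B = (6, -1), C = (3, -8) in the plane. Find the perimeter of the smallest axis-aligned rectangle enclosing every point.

Width = max x − min x = 6 − (-8) = 14.
Height = max y − min y = 0 − (-8) = 8.
Perimeter = 2(14 + 8) = 44.

44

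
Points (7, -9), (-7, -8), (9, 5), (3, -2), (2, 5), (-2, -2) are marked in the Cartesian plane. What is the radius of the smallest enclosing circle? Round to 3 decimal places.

By Welzl's lemma the MEC is supported by two points (diametrically opposite) or three points (on a circumcircle).
The farthest pair is (-7, -8)–(9, 5) with squared distance 425. The circle on this segment as diameter has centre (1, -1.5) and r² = 425/4 = 106.25.
Check (7, -9): distance² to centre = 92.25 ≤ 106.25, so it lies inside.
All remaining points lie in this disk, and no smaller disk contains both endpoints, so this is the minimum enclosing circle.
r = √(106.25) ≈ 10.308.

10.308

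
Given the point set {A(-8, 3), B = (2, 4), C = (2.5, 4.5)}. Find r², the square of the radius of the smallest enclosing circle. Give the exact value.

28.125

Side lengths²: AB² = 101, AC² = 112.5, BC² = 0.5.
Since AC² = 112.5 ≥ 101 + 0.5 = 101.5, the angle opposite AC is not acute, so the smallest enclosing circle has AC as diameter.
Centre = midpoint of AC = (-2.75, 3.75), r² = 112.5/4 = 28.125.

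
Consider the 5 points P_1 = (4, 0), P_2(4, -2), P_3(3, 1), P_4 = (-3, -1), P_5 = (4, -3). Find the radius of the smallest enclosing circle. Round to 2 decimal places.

The minimum enclosing circle of a finite set is fixed by two of the points (as a diameter) or three (as a circumcircle).
The minimum enclosing circle is determined by three boundary points: P_1, P_4, P_5.
Their circumcentre is (9/14, -1.5) with r² = 1325/98.
The farthest remaining point P_3 is at distance² 1157/98 ≤ 1325/98.
r = √(1325/98) ≈ 3.68.

3.68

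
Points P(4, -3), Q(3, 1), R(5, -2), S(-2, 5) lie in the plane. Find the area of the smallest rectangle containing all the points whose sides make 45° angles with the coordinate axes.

In coordinates u = x + y, v = x − y the rectangle is axis-aligned; the map (x,y)→(u,v) scales areas by 2.
u-values: 1, 4, 3, 3; range = 4 − 1 = 3.
v-values: 7, 2, 7, -7; range = 7 − (-7) = 14.
Area = (3 × 14) / 2 = 21.

21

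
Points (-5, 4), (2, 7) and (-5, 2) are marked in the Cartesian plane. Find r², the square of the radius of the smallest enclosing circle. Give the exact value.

18.5

Call the three points A, B, C in the order given.
Side lengths²: AB² = 58, AC² = 4, BC² = 74.
Since BC² = 74 ≥ 58 + 4 = 62, the angle opposite BC is not acute, so the smallest enclosing circle has BC as diameter.
Centre = midpoint of BC = (-1.5, 4.5), r² = 74/4 = 18.5.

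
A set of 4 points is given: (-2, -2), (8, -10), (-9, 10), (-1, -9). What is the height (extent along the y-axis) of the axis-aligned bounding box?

20

max y = 10, min y = -10, so height = 20.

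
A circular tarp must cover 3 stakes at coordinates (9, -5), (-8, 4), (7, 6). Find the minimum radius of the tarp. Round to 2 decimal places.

Call the three points A, B, C in the order given.
Side lengths²: AB² = 370, AC² = 125, BC² = 229.
Since AB² = 370 ≥ 229 + 125 = 354, the angle opposite AB is not acute, so the smallest enclosing circle has AB as diameter.
Centre = midpoint of AB = (0.5, -0.5), r² = 370/4 = 92.5.
r = √(92.5) ≈ 9.62.

9.62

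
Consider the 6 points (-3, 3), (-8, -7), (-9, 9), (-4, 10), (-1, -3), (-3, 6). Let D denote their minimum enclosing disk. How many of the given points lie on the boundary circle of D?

2

The farthest pair is (-8, -7)–(-4, 10) with squared distance 305. The circle on this segment as diameter has centre (-6, 1.5) and r² = 305/4 = 76.25.
Check (-3, 3): distance² to centre = 11.25 ≤ 76.25, so it lies inside.
All remaining points lie in this disk, and no smaller disk contains both endpoints, so this is the minimum enclosing circle.
The points at distance exactly r from the centre are (-8, -7), (-4, 10) — 2 points.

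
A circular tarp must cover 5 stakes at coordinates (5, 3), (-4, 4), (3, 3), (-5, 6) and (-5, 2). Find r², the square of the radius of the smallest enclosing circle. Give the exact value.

The minimum enclosing circle is determined by three boundary points: (5, 3), (-5, 6), (-5, 2).
Their circumcentre is (-0.15, 4) with r² = 27.5225.
The farthest remaining point (-4, 4) is at distance² 14.8225 ≤ 27.5225.

27.5225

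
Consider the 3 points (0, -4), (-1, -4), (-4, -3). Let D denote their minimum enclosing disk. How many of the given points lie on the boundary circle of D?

Call the three points A, B, C in the order given.
Side lengths²: AB² = 1, AC² = 17, BC² = 10.
Since AC² = 17 ≥ 10 + 1 = 11, the angle opposite AC is not acute, so the smallest enclosing circle has AC as diameter.
Centre = midpoint of AC = (-2, -3.5), r² = 17/4 = 4.25.
The points at distance exactly r from the centre are (0, -4), (-4, -3) — 2 points.

2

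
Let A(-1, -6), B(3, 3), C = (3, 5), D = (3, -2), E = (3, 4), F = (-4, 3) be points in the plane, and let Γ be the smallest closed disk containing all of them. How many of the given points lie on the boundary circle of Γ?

3

The minimum enclosing circle is determined by three boundary points: A, C, F.
Their circumcentre is (35/46, -19/46) with r² = 36305/1058.
The farthest remaining point E is at distance² 25909/1058 ≤ 36305/1058.
The points at distance exactly r from the centre are A, C, F — 3 points.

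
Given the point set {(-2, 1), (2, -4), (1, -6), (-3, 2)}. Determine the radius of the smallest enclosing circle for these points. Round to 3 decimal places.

A smallest enclosing disk is always determined by at most three of the input points on its boundary.
The farthest pair is (1, -6)–(-3, 2) with squared distance 80. The circle on this segment as diameter has centre (-1, -2) and r² = 80/4 = 20.
Check (-2, 1): distance² to centre = 10 ≤ 20, so it lies inside.
All remaining points lie in this disk, and no smaller disk contains both endpoints, so this is the minimum enclosing circle.
r = √20 ≈ 4.472.

4.472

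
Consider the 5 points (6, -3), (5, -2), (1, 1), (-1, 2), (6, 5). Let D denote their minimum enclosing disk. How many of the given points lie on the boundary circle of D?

3

The minimum enclosing circle is determined by three boundary points: (6, -3), (-1, 2), (6, 5).
Their circumcentre is (25/7, 1) with r² = 1073/49.
The farthest remaining point (5, -2) is at distance² 541/49 ≤ 1073/49.
The points at distance exactly r from the centre are (6, -3), (-1, 2), (6, 5) — 3 points.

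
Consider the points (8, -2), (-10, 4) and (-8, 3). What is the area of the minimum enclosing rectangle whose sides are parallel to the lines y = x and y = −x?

144

In coordinates u = x + y, v = x − y the rectangle is axis-aligned; the map (x,y)→(u,v) scales areas by 2.
u-values: 6, -6, -5; range = 6 − (-6) = 12.
v-values: 10, -14, -11; range = 10 − (-14) = 24.
Area = (12 × 24) / 2 = 144.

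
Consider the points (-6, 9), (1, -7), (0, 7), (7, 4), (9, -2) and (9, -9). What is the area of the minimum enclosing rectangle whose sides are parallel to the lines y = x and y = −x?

In coordinates u = x + y, v = x − y the rectangle is axis-aligned; the map (x,y)→(u,v) scales areas by 2.
u-values: 3, -6, 7, 11, 7, 0; range = 11 − (-6) = 17.
v-values: -15, 8, -7, 3, 11, 18; range = 18 − (-15) = 33.
Area = (17 × 33) / 2 = 280.5.

280.5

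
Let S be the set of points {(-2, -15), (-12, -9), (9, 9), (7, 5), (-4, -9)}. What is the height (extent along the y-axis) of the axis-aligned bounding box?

24

max y = 9, min y = -15, so height = 24.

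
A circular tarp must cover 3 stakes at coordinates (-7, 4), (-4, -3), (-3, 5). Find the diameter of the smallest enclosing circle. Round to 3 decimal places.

8.166

Call the three points A, B, C in the order given.
Side lengths²: AB² = 58, AC² = 17, BC² = 65.
Since BC² = 65 < 58 + 17 = 75, the triangle is acute, so the smallest enclosing circle is the circumcircle.
Circumcentre = (-257/62, 67/62), r² = 32045/1922.
Diameter = 2r = 2√(32045/1922) ≈ 8.166.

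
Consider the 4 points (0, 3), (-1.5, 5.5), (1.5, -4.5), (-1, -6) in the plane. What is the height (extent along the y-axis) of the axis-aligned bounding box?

11.5

max y = 5.5, min y = -6, so height = 11.5.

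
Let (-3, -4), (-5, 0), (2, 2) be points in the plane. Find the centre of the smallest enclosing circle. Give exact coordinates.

(-1.0625, -0.53125)

Call the three points A, B, C in the order given.
Side lengths²: AB² = 20, AC² = 61, BC² = 53.
Since AC² = 61 < 53 + 20 = 73, the triangle is acute, so the smallest enclosing circle is the circumcircle.
Circumcentre = (-1.0625, -0.53125), r² = 15.7861328125.
Centre = (-1.0625, -0.53125).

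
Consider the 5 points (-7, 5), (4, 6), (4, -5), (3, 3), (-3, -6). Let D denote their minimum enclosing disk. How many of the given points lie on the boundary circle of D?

The minimum enclosing circle of a finite set is fixed by two of the points (as a diameter) or three (as a circumcircle).
The minimum enclosing circle is determined by three boundary points: (-7, 5), (4, 6), (4, -5).
Their circumcentre is (-23/22, 0.5) with r² = 13481/242.
The farthest remaining point (-3, -6) is at distance² 11149/242 ≤ 13481/242.
The points at distance exactly r from the centre are (-7, 5), (4, 6), (4, -5) — 3 points.

3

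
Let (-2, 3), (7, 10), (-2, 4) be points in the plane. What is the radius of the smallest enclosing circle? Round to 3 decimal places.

5.701

Call the three points A, B, C in the order given.
Side lengths²: AB² = 130, AC² = 1, BC² = 117.
Since AB² = 130 ≥ 117 + 1 = 118, the angle opposite AB is not acute, so the smallest enclosing circle has AB as diameter.
Centre = midpoint of AB = (2.5, 6.5), r² = 130/4 = 32.5.
r = √(32.5) ≈ 5.701.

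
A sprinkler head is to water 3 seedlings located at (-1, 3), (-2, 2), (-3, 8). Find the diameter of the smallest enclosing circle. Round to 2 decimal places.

Call the three points A, B, C in the order given.
Side lengths²: AB² = 2, AC² = 29, BC² = 37.
Since BC² = 37 ≥ 29 + 2 = 31, the angle opposite BC is not acute, so the smallest enclosing circle has BC as diameter.
Centre = midpoint of BC = (-2.5, 5), r² = 37/4 = 9.25.
Diameter = 2r = 2√(9.25) ≈ 6.08.

6.08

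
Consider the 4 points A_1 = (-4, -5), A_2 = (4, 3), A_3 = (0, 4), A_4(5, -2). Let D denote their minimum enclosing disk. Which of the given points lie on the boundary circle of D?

The farthest pair is A_1–A_2 with squared distance 128. The circle on this segment as diameter has centre (0, -1) and r² = 128/4 = 32.
Check A_3: distance² to centre = 25 ≤ 32, so it lies inside.
All remaining points lie in this disk, and no smaller disk contains both endpoints, so this is the minimum enclosing circle.
The points at distance exactly r from the centre are A_1, A_2 — 2 points.

A_1, A_2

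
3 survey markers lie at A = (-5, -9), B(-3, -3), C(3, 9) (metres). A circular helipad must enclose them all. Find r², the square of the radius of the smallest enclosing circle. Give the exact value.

Side lengths²: AB² = 40, AC² = 388, BC² = 180.
Since AC² = 388 ≥ 180 + 40 = 220, the angle opposite AC is not acute, so the smallest enclosing circle has AC as diameter.
Centre = midpoint of AC = (-1, 0), r² = 388/4 = 97.

97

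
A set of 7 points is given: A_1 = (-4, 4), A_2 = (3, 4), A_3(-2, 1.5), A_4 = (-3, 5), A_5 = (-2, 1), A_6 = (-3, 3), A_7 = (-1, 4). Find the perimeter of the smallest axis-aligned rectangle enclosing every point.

22

Width = max x − min x = 3 − (-4) = 7.
Height = max y − min y = 5 − 1 = 4.
Perimeter = 2(7 + 4) = 22.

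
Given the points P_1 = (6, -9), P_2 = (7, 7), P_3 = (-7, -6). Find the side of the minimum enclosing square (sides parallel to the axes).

The bounding box has width 14 and height 16.
An axis-aligned square enclosing the set must have side ≥ max(width, height).
So the minimum side is max(14, 16) = 16.

16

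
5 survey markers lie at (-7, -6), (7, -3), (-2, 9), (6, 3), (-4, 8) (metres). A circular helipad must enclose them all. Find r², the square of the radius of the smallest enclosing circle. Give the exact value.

25625/338

The minimum enclosing circle is determined by three boundary points: (-7, -6), (7, -3), (-2, 9).
Their circumcentre is (-27/26, 9/26) with r² = 25625/338.
The farthest remaining point (-4, 8) is at distance² 22765/338 ≤ 25625/338.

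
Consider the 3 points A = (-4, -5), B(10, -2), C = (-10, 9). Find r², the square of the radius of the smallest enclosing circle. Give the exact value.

130.25

Side lengths²: AB² = 205, AC² = 232, BC² = 521.
Since BC² = 521 ≥ 232 + 205 = 437, the angle opposite BC is not acute, so the smallest enclosing circle has BC as diameter.
Centre = midpoint of BC = (0, 3.5), r² = 521/4 = 130.25.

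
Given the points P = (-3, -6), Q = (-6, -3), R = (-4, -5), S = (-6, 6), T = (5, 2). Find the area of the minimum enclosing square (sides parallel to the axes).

144

The bounding box has width 11 and height 12.
An axis-aligned square enclosing the set must have side ≥ max(width, height).
So the minimum side is max(11, 12) = 12.
Area = 12² = 144.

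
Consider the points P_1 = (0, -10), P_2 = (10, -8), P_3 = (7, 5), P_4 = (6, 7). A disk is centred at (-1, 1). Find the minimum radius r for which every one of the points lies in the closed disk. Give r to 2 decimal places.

14.21

The required radius is the distance from (-1, 1) to the farthest point.
Squared distances: 122, 202, 80, 85.
Maximum is 202, attained at P_2.
r = √202 ≈ 14.21.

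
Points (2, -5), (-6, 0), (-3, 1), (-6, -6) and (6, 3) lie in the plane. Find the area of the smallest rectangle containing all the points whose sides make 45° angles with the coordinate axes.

136.5

In coordinates u = x + y, v = x − y the rectangle is axis-aligned; the map (x,y)→(u,v) scales areas by 2.
u-values: -3, -6, -2, -12, 9; range = 9 − (-12) = 21.
v-values: 7, -6, -4, 0, 3; range = 7 − (-6) = 13.
Area = (21 × 13) / 2 = 136.5.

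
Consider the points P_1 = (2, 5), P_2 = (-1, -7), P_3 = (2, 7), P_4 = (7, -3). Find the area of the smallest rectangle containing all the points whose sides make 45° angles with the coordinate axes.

127.5

In coordinates u = x + y, v = x − y the rectangle is axis-aligned; the map (x,y)→(u,v) scales areas by 2.
u-values: 7, -8, 9, 4; range = 9 − (-8) = 17.
v-values: -3, 6, -5, 10; range = 10 − (-5) = 15.
Area = (17 × 15) / 2 = 127.5.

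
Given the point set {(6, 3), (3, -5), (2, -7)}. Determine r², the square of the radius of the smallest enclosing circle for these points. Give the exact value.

Call the three points A, B, C in the order given.
Side lengths²: AB² = 73, AC² = 116, BC² = 5.
Since AC² = 116 ≥ 73 + 5 = 78, the angle opposite AC is not acute, so the smallest enclosing circle has AC as diameter.
Centre = midpoint of AC = (4, -2), r² = 116/4 = 29.

29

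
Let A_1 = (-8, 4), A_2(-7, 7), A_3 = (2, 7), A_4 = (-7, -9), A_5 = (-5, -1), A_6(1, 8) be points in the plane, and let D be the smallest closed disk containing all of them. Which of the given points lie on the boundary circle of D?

By Welzl's lemma the MEC is supported by two points (diametrically opposite) or three points (on a circumcircle).
The farthest pair is A_4–A_6 with squared distance 353. The circle on this segment as diameter has centre (-3, -0.5) and r² = 353/4 = 88.25.
Check A_1: distance² to centre = 45.25 ≤ 88.25, so it lies inside.
All remaining points lie in this disk, and no smaller disk contains both endpoints, so this is the minimum enclosing circle.
The points at distance exactly r from the centre are A_4, A_6 — 2 points.

A_4, A_6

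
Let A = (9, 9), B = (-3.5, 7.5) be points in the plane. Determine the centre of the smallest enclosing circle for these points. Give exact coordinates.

The smallest circle enclosing two points has them as diameter endpoints.
Centre = midpoint = (2.75, 8.25); r² = |AB|²/4 = 158.5/4 = 39.625.
Centre = (2.75, 8.25).

(2.75, 8.25)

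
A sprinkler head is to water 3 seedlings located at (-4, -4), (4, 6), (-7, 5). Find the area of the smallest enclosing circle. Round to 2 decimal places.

135.94

Call the three points A, B, C in the order given.
Side lengths²: AB² = 164, AC² = 90, BC² = 122.
Since AB² = 164 < 122 + 90 = 212, the triangle is acute, so the smallest enclosing circle is the circumcircle.
Circumcentre = (-20/17, 33/17), r² = 12505/289.
Area = π·r² = π·12505/289 ≈ 135.94.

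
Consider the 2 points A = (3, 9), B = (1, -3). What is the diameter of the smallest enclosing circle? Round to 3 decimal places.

12.166

The smallest circle enclosing two points has them as diameter endpoints.
Centre = midpoint = (2, 3); r² = |AB|²/4 = 148/4 = 37.
Diameter = 2r = 2√37 ≈ 12.166.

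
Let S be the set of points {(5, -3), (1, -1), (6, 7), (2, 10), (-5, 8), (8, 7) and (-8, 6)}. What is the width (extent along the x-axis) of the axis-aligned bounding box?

16

max x = 8, min x = -8, so width = 16.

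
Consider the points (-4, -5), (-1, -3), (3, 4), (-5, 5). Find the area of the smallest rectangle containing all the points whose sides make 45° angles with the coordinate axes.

In coordinates u = x + y, v = x − y the rectangle is axis-aligned; the map (x,y)→(u,v) scales areas by 2.
u-values: -9, -4, 7, 0; range = 7 − (-9) = 16.
v-values: 1, 2, -1, -10; range = 2 − (-10) = 12.
Area = (16 × 12) / 2 = 96.

96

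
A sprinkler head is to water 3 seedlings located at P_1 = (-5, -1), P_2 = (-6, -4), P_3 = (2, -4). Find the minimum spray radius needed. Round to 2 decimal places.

Side lengths²: P_1P_2² = 10, P_1P_3² = 58, P_2P_3² = 64.
Since P_2P_3² = 64 < 58 + 10 = 68, the triangle is acute, so the smallest enclosing circle is the circumcircle.
Circumcentre = (-2, -11/3), r² = 145/9.
r = √(145/9) ≈ 4.01.

4.01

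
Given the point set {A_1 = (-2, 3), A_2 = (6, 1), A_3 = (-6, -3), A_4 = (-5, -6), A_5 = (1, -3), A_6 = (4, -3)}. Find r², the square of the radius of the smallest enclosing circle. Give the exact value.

42.5

A smallest enclosing disk is always determined by at most three of the input points on its boundary.
The farthest pair is A_2–A_4 with squared distance 170. The circle on this segment as diameter has centre (0.5, -2.5) and r² = 170/4 = 42.5.
Check A_1: distance² to centre = 36.5 ≤ 42.5, so it lies inside.
All remaining points lie in this disk, and no smaller disk contains both endpoints, so this is the minimum enclosing circle.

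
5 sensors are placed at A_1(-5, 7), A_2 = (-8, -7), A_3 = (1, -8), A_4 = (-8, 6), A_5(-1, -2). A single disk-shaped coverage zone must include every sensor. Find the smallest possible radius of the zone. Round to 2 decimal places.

8.32

The farthest pair is A_3–A_4 with squared distance 277. The circle on this segment as diameter has centre (-3.5, -1) and r² = 277/4 = 69.25.
Check A_1: distance² to centre = 66.25 ≤ 69.25, so it lies inside.
All remaining points lie in this disk, and no smaller disk contains both endpoints, so this is the minimum enclosing circle.
r = √(69.25) ≈ 8.32.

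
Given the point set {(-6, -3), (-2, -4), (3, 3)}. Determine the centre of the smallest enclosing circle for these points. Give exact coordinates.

Call the three points A, B, C in the order given.
Side lengths²: AB² = 17, AC² = 117, BC² = 74.
Since AC² = 117 ≥ 74 + 17 = 91, the angle opposite AC is not acute, so the smallest enclosing circle has AC as diameter.
Centre = midpoint of AC = (-1.5, 0), r² = 117/4 = 29.25.
Centre = (-1.5, 0).

(-1.5, 0)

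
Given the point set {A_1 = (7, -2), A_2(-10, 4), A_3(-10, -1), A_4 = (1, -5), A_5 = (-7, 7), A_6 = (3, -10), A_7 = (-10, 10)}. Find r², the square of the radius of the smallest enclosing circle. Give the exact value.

The minimum enclosing circle of a finite set is fixed by two of the points (as a diameter) or three (as a circumcircle).
The farthest pair is A_6–A_7 with squared distance 569. The circle on this segment as diameter has centre (-3.5, 0) and r² = 569/4 = 142.25.
Check A_1: distance² to centre = 114.25 ≤ 142.25, so it lies inside.
All remaining points lie in this disk, and no smaller disk contains both endpoints, so this is the minimum enclosing circle.

142.25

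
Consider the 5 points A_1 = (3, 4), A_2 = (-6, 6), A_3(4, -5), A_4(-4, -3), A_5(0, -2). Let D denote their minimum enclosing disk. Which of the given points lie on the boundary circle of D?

A_2, A_3

The minimum enclosing circle of a finite set is fixed by two of the points (as a diameter) or three (as a circumcircle).
The farthest pair is A_2–A_3 with squared distance 221. The circle on this segment as diameter has centre (-1, 0.5) and r² = 221/4 = 55.25.
Check A_1: distance² to centre = 28.25 ≤ 55.25, so it lies inside.
All remaining points lie in this disk, and no smaller disk contains both endpoints, so this is the minimum enclosing circle.
The points at distance exactly r from the centre are A_2, A_3 — 2 points.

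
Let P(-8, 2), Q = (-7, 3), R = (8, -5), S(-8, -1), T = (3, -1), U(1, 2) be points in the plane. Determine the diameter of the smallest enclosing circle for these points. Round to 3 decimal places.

By Welzl's lemma the MEC is supported by two points (diametrically opposite) or three points (on a circumcircle).
The farthest pair is P–R with squared distance 305. The circle on this segment as diameter has centre (0, -1.5) and r² = 305/4 = 76.25.
Check Q: distance² to centre = 69.25 ≤ 76.25, so it lies inside.
All remaining points lie in this disk, and no smaller disk contains both endpoints, so this is the minimum enclosing circle.
Diameter = 2r = 2√(76.25) ≈ 17.464.

17.464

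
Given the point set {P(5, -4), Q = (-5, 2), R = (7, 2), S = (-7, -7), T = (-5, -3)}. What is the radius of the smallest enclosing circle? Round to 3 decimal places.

8.322

The farthest pair is R–S with squared distance 277. The circle on this segment as diameter has centre (0, -2.5) and r² = 277/4 = 69.25.
Check P: distance² to centre = 27.25 ≤ 69.25, so it lies inside.
All remaining points lie in this disk, and no smaller disk contains both endpoints, so this is the minimum enclosing circle.
r = √(69.25) ≈ 8.322.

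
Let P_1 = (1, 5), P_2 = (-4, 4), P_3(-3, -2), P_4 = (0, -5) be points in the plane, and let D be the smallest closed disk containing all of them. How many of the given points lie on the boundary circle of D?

3

The minimum enclosing circle of a finite set is fixed by two of the points (as a diameter) or three (as a circumcircle).
The minimum enclosing circle is determined by three boundary points: P_1, P_2, P_4.
Their circumcentre is (-61/98, 11/98) with r² = 127361/4802.
The farthest remaining point P_3 is at distance² 48569/4802 ≤ 127361/4802.
The points at distance exactly r from the centre are P_1, P_2, P_4 — 3 points.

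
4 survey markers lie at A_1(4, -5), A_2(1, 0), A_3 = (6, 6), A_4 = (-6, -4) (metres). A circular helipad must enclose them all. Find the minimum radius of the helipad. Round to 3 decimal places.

The minimum enclosing circle of a finite set is fixed by two of the points (as a diameter) or three (as a circumcircle).
The farthest pair is A_3–A_4 with squared distance 244. The circle on this segment as diameter has centre (0, 1) and r² = 244/4 = 61.
Check A_1: distance² to centre = 52 ≤ 61, so it lies inside.
All remaining points lie in this disk, and no smaller disk contains both endpoints, so this is the minimum enclosing circle.
r = √61 ≈ 7.810.

7.810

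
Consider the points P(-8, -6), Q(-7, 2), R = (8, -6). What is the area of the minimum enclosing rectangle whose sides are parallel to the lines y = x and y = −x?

In coordinates u = x + y, v = x − y the rectangle is axis-aligned; the map (x,y)→(u,v) scales areas by 2.
u-values: -14, -5, 2; range = 2 − (-14) = 16.
v-values: -2, -9, 14; range = 14 − (-9) = 23.
Area = (16 × 23) / 2 = 184.

184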